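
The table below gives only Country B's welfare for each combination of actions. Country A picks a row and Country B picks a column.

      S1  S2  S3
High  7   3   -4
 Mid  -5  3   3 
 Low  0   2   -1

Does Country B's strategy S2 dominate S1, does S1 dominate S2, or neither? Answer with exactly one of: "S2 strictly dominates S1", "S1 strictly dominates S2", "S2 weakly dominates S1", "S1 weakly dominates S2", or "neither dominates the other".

neither dominates the other

S2's payoffs vs S1's, by Country A's action — High: 3<7, Mid: 3>-5, Low: 2>0.
S2 does better at Mid, Low but worse at High; neither strategy dominates the other.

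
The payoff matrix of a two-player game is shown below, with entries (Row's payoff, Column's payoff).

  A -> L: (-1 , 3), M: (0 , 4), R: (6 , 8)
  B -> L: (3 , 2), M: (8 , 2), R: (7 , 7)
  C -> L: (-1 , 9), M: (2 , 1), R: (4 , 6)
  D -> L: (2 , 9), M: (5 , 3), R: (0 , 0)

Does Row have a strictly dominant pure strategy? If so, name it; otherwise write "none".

B

B vs A: L: 3>-1, M: 8>0, R: 7>6.
B vs C: L: 3>-1, M: 8>2, R: 7>4.
B vs D: L: 3>2, M: 8>5, R: 7>0.
B strictly beats every other strategy against every opponent action, so it is strictly dominant.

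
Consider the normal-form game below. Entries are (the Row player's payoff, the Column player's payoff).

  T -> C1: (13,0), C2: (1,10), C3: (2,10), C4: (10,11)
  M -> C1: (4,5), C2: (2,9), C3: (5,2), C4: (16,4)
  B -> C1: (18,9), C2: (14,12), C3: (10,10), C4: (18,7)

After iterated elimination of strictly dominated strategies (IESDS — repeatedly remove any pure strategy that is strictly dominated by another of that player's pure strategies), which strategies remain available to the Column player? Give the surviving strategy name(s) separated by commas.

Row T is eliminated: B beats it against every remaining column (C1: 18>13, C2: 14>1, C3: 10>2, C4: 18>10).
The Row player's strategy M is strictly dominated by B (C1: 18>4, C2: 14>2, C3: 10>5, C4: 18>16) and is removed.
For the Column player, C2 strictly dominates C1 on the remaining rows (B: 12>9); eliminate C1.
Column C3 is eliminated: C2 beats it against every remaining row (B: 12>10).
For the Column player, C2 strictly dominates C4 on the remaining rows (B: 12>7); eliminate C4.
Among the remaining strategies, none is strictly dominated by another pure strategy of the same player, so the elimination stops.
Surviving strategies — the Row player: {B}; the Column player: {C2}.

C2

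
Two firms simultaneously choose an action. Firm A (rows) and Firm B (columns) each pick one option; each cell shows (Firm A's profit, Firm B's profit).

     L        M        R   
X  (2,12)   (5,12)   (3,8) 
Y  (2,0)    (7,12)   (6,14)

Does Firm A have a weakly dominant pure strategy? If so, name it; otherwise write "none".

Y vs X: L: 2=2, M: 7>5, R: 6>3.
Y is at least as good as every other strategy against every opponent action, so it is weakly dominant.

Y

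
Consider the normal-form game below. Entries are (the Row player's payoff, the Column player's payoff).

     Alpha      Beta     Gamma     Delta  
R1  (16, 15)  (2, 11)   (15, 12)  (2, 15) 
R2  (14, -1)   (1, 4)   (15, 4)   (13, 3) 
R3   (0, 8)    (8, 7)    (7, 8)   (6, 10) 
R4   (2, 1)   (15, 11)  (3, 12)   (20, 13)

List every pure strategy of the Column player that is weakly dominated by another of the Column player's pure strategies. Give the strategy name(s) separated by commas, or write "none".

Delta weakly dominates Alpha — R1: 15=15, R2: 3>-1, R3: 10>8, R4: 13>1.
Gamma weakly dominates Beta — R1: 12>11, R2: 4=4, R3: 8>7, R4: 12>11.
Nothing dominates Gamma: Alpha at R2 (4>-1); Beta at R1 (12>11); Delta at R2 (4>3).
Nothing dominates Delta: Alpha at R2 (3>-1); Beta at R1 (15>11); Gamma at R1 (15>12).

Alpha, Beta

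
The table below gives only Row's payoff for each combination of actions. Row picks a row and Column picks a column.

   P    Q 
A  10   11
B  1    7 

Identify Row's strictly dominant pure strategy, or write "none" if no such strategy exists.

A vs B: P: 10>1, Q: 11>7.
A strictly beats every other strategy against every opponent action, so it is strictly dominant.

A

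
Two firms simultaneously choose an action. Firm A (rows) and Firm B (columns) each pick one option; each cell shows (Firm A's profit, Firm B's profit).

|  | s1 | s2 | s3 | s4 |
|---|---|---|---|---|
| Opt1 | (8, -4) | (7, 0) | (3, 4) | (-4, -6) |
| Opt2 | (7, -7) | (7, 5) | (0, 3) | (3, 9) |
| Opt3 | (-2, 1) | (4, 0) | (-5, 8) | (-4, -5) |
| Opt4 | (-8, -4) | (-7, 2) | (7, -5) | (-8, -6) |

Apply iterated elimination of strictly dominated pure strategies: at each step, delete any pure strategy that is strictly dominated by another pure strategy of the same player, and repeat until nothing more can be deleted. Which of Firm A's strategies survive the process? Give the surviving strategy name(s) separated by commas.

For Firm A, Opt2 strictly dominates Opt3 on the remaining columns (s1: 7>-2, s2: 7>4, s3: 0>-5, s4: 3>-4); eliminate Opt3.
Column s1 is eliminated: s2 beats it against every remaining row (Opt1: 0>-4, Opt2: 5>-7, Opt4: 2>-4).
Among the remaining strategies, none is strictly dominated by another pure strategy of the same player, so the elimination stops.
Surviving strategies — Firm A: {Opt1, Opt2, Opt4}; Firm B: {s2, s3, s4}.

Opt1, Opt2, Opt4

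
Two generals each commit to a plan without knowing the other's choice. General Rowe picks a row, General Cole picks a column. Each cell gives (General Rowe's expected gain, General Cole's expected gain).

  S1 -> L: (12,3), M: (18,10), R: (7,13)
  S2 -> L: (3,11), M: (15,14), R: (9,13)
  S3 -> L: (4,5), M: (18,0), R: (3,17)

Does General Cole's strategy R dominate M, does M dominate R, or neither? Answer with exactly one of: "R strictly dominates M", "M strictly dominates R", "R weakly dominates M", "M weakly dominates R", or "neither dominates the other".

R's payoffs vs M's, by General Rowe's action — S1: 13>10, S2: 13<14, S3: 17>0.
R does better at S1, S3 but worse at S2; neither strategy dominates the other.

neither dominates the other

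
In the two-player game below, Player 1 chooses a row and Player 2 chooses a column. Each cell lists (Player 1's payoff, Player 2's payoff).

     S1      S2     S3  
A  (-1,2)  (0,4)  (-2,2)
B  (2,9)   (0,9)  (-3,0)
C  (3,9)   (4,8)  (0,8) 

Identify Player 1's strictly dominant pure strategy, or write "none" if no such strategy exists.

C

C vs A: S1: 3>-1, S2: 4>0, S3: 0>-2.
C vs B: S1: 3>2, S2: 4>0, S3: 0>-3.
C strictly beats every other strategy against every opponent action, so it is strictly dominant.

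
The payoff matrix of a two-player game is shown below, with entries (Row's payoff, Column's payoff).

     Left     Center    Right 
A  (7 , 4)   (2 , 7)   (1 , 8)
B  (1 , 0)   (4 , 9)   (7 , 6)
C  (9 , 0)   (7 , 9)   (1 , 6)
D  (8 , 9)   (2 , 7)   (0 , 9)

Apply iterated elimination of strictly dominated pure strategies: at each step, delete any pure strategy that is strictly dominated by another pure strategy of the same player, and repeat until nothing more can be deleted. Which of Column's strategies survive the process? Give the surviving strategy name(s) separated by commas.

Row's strategy D is strictly dominated by C (Left: 9>8, Center: 7>2, Right: 1>0) and is removed.
For Column, Center strictly dominates Left on the remaining rows (A: 7>4, B: 9>0, C: 9>0); eliminate Left.
For Row, B strictly dominates A on the remaining columns (Center: 4>2, Right: 7>1); eliminate A.
For Column, Center strictly dominates Right on the remaining rows (B: 9>6, C: 9>6); eliminate Right.
Row B is eliminated: C beats it against every remaining column (Center: 7>4).
Among the remaining strategies, none is strictly dominated by another pure strategy of the same player, so the elimination stops.
Surviving strategies — Row: {C}; Column: {Center}.

Center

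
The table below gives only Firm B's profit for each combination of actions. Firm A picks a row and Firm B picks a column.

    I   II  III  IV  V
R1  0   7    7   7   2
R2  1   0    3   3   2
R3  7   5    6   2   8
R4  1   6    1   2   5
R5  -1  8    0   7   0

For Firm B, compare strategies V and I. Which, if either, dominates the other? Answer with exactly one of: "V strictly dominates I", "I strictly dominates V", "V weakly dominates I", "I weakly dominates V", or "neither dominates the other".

V strictly dominates I

Compare V to I across every action of Firm A: R1: 2>0, R2: 2>1, R3: 8>7, R4: 5>1, R5: 0>-1.
V gives a strictly higher payoff against every action of Firm A, so V strictly dominates I.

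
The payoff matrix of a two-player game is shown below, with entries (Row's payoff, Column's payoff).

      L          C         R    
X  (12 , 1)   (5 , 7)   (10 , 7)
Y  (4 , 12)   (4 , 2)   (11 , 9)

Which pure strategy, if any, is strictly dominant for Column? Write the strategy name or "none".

none

L fails to dominate C at X (1<7).
C fails to dominate L at Y (2<12).
R fails to dominate L at Y (9<12).
No single strategy dominates all the others.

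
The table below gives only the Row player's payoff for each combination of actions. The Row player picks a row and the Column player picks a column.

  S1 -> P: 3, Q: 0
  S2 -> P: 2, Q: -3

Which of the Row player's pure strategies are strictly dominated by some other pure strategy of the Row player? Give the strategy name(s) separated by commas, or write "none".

S2

Nothing dominates S1: S2 at P (3>2).
S2 is strictly dominated by S1 (P: 3>2, Q: 0>-3).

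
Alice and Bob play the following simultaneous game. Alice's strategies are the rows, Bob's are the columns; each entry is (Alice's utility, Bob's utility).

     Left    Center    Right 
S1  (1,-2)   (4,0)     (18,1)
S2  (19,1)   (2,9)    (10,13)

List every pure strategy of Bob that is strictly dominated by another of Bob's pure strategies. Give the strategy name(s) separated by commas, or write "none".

Left, Center

Left is strictly dominated by Center (S1: 0>-2, S2: 9>1).
Center: dominated, since Right does at least as well everywhere (S1: 1>0, S2: 13>9).
Nothing dominates Right: Left at S1 (1>-2); Center at S1 (1>0).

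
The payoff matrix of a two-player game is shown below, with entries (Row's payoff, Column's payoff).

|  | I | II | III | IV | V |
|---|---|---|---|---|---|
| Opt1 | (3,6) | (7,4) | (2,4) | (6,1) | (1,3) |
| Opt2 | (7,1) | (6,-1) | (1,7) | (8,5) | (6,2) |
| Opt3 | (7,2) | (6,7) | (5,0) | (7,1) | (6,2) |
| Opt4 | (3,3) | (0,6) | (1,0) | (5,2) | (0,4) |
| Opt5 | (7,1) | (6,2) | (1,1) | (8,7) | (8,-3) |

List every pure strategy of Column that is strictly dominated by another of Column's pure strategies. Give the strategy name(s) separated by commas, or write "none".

I is not dominated — it holds its own against II at Opt1 (6>4); III at Opt1 (6>4); IV at Opt1 (6>1); V at Opt1 (6>3).
II: no other strategy beats it everywhere (I at Opt3 (7>2); III at Opt1 (4=4); IV at Opt1 (4>1); V at Opt1 (4>3)).
III: no other strategy beats it everywhere (I at Opt2 (7>1); II at Opt1 (4=4); IV at Opt1 (4>1); V at Opt1 (4>3)).
Nothing dominates IV: I at Opt2 (5>1); II at Opt2 (5>-1); III at Opt3 (1>0); V at Opt2 (5>2).
Nothing dominates V: I at Opt2 (2>1); II at Opt2 (2>-1); III at Opt3 (2>0); IV at Opt1 (3>1).

none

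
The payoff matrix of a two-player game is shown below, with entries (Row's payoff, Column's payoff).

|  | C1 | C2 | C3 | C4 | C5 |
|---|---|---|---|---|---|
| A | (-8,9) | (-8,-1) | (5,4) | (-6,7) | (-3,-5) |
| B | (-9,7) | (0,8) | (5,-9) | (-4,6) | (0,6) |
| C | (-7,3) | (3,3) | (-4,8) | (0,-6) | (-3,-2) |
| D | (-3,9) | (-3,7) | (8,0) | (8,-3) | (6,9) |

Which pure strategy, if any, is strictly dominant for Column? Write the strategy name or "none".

C1 fails to dominate C2 at B (7<8).
C2 fails to dominate C1 at A (-1<9).
C3 fails to dominate C1 at A (4<9).
C4 fails to dominate C1 at A (7<9).
C5 fails to dominate C1 at A (-5<9).
No single strategy dominates all the others.

none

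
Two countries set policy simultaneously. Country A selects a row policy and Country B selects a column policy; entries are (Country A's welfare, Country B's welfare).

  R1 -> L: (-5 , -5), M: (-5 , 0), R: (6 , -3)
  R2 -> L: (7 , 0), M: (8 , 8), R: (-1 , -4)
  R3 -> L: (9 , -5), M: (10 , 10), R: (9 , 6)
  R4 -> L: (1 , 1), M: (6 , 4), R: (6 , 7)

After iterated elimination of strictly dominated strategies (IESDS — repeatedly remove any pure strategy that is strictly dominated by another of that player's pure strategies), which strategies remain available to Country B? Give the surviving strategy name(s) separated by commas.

Country A's strategy R1 is strictly dominated by R3 (L: 9>-5, M: 10>-5, R: 9>6) and is removed.
Row R2 is eliminated: R3 beats it against every remaining column (L: 9>7, M: 10>8, R: 9>-1).
Row R4 is eliminated: R3 beats it against every remaining column (L: 9>1, M: 10>6, R: 9>6).
Country B's strategy L is strictly dominated by M (R3: 10>-5) and is removed.
Column R is eliminated: M beats it against every remaining row (R3: 10>6).
Among the remaining strategies, none is strictly dominated by another pure strategy of the same player, so the elimination stops.
Surviving strategies — Country A: {R3}; Country B: {M}.

M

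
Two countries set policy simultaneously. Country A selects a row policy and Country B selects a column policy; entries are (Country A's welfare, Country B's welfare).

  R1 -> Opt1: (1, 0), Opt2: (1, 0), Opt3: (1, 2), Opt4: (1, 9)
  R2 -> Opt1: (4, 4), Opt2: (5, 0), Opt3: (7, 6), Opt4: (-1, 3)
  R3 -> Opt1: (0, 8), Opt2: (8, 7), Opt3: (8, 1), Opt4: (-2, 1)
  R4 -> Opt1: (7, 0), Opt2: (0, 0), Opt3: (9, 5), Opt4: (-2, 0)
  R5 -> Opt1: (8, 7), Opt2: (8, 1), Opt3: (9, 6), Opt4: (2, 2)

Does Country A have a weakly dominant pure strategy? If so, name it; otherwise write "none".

R5

R5 vs R1: Opt1: 8>1, Opt2: 8>1, Opt3: 9>1, Opt4: 2>1.
R5 vs R2: Opt1: 8>4, Opt2: 8>5, Opt3: 9>7, Opt4: 2>-1.
R5 vs R3: Opt1: 8>0, Opt2: 8=8, Opt3: 9>8, Opt4: 2>-2.
R5 vs R4: Opt1: 8>7, Opt2: 8>0, Opt3: 9=9, Opt4: 2>-2.
R5 is at least as good as every other strategy against every opponent action, so it is weakly dominant.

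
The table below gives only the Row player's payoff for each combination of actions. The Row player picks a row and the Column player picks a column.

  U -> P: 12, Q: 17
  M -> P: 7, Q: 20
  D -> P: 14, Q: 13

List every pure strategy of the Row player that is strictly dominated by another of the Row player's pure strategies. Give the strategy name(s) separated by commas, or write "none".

Nothing dominates U: M at P (12>7); D at Q (17>13).
Nothing dominates M: U at Q (20>17); D at Q (20>13).
D is not dominated — it holds its own against U at P (14>12); M at P (14>7).

none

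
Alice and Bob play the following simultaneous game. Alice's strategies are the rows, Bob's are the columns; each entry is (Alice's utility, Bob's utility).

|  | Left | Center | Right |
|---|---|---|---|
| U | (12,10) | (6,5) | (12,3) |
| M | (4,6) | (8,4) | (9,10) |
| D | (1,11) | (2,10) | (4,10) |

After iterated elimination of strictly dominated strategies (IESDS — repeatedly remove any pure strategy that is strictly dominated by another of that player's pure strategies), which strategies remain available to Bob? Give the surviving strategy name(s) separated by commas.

Left

Alice's strategy D is strictly dominated by U (Left: 12>1, Center: 6>2, Right: 12>4) and is removed.
For Bob, Left strictly dominates Center on the remaining rows (U: 10>5, M: 6>4); eliminate Center.
Row M is eliminated: U beats it against every remaining column (Left: 12>4, Right: 12>9).
Bob's strategy Right is strictly dominated by Left (U: 10>3) and is removed.
Among the remaining strategies, none is strictly dominated by another pure strategy of the same player, so the elimination stops.
Surviving strategies — Alice: {U}; Bob: {Left}.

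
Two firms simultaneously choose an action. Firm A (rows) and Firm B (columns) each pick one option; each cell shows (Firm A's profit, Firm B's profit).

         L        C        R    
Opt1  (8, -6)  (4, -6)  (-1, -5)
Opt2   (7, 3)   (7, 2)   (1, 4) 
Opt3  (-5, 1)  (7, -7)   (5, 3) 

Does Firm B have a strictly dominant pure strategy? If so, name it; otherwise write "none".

R vs L: Opt1: -5>-6, Opt2: 4>3, Opt3: 3>1.
R vs C: Opt1: -5>-6, Opt2: 4>2, Opt3: 3>-7.
R strictly beats every other strategy against every opponent action, so it is strictly dominant.

R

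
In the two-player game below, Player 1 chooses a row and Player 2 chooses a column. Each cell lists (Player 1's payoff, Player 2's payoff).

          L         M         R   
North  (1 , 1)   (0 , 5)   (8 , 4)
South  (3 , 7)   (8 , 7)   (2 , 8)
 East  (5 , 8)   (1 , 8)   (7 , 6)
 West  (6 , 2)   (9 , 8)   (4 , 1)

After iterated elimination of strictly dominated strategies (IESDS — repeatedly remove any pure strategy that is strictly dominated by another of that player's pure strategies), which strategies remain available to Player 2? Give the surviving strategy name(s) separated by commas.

Player 1's strategy South is strictly dominated by West (L: 6>3, M: 9>8, R: 4>2) and is removed.
For Player 2, M strictly dominates R on the remaining rows (North: 5>4, East: 8>6, West: 8>1); eliminate R.
Player 1's strategy North is strictly dominated by East (L: 5>1, M: 1>0) and is removed.
Row East is eliminated: West beats it against every remaining column (L: 6>5, M: 9>1).
For Player 2, M strictly dominates L on the remaining rows (West: 8>2); eliminate L.
Among the remaining strategies, none is strictly dominated by another pure strategy of the same player, so the elimination stops.
Surviving strategies — Player 1: {West}; Player 2: {M}.

M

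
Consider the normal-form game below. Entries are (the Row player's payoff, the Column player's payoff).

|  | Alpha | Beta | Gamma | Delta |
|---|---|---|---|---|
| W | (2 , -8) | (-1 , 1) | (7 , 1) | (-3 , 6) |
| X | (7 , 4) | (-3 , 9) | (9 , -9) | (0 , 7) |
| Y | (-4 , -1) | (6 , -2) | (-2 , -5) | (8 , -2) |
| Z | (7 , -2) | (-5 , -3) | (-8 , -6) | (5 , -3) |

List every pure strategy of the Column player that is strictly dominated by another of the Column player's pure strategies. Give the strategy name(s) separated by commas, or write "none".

Gamma

Alpha: no other strategy beats it everywhere (Beta at Y (-1>-2); Gamma at X (4>-9); Delta at Y (-1>-2)).
Beta is not dominated — it holds its own against Alpha at W (1>-8); Gamma at W (1=1); Delta at X (9>7).
Gamma is strictly dominated by Delta (W: 6>1, X: 7>-9, Y: -2>-5, Z: -3>-6).
Delta is not dominated — it holds its own against Alpha at W (6>-8); Beta at W (6>1); Gamma at W (6>1).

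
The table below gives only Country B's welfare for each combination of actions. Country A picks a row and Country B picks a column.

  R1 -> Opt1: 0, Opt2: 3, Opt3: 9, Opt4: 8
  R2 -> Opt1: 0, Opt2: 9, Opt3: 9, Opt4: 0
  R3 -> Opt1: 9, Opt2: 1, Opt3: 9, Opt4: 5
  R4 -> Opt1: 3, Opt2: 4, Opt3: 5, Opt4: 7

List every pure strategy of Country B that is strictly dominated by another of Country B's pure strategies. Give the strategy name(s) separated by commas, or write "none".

none

Opt1 is not dominated — it holds its own against Opt2 at R3 (9>1); Opt3 at R3 (9=9); Opt4 at R2 (0=0).
Nothing dominates Opt2: Opt1 at R1 (3>0); Opt3 at R2 (9=9); Opt4 at R2 (9>0).
Opt3 is not dominated — it holds its own against Opt1 at R1 (9>0); Opt2 at R1 (9>3); Opt4 at R1 (9>8).
Opt4 is not dominated — it holds its own against Opt1 at R1 (8>0); Opt2 at R1 (8>3); Opt3 at R4 (7>5).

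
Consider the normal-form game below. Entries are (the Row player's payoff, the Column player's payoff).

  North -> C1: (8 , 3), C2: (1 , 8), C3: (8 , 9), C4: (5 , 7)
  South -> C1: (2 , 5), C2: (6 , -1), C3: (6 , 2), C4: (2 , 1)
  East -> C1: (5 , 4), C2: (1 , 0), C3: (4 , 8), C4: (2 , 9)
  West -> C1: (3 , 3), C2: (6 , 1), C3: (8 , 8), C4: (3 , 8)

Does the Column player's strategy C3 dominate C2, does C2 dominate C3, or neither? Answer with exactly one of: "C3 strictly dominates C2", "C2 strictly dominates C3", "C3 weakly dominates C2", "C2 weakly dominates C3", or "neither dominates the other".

C3 strictly dominates C2

Compare C3 to C2 across each opponent action: North: 9>8, South: 2>-1, East: 8>0, West: 8>1.
C3 gives a strictly higher payoff against each opponent action, so C3 strictly dominates C2.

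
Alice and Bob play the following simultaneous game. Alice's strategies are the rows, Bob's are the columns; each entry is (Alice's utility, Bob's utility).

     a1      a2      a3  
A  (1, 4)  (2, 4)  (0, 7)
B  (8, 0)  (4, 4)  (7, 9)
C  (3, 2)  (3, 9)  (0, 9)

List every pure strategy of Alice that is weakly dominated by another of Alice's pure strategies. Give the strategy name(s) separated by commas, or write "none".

A: dominated, since B does at least as well everywhere (a1: 8>1, a2: 4>2, a3: 7>0).
B is not dominated — it holds its own against A at a1 (8>1); C at a1 (8>3).
B weakly dominates C — a1: 8>3, a2: 4>3, a3: 7>0.

A, C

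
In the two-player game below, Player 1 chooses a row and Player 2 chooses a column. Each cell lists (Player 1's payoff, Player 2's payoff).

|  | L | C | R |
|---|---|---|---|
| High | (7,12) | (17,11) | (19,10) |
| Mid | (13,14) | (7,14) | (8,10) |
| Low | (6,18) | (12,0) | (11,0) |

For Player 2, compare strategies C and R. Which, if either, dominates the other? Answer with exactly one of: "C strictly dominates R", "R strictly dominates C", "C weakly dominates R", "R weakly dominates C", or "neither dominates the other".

C weakly dominates R

C's payoffs vs R's, by Player 1's action — High: 11>10, Mid: 14>10, Low: 0=0.
C is at least as good everywhere and strictly better somewhere (tied only at Low), so C weakly but not strictly dominates R.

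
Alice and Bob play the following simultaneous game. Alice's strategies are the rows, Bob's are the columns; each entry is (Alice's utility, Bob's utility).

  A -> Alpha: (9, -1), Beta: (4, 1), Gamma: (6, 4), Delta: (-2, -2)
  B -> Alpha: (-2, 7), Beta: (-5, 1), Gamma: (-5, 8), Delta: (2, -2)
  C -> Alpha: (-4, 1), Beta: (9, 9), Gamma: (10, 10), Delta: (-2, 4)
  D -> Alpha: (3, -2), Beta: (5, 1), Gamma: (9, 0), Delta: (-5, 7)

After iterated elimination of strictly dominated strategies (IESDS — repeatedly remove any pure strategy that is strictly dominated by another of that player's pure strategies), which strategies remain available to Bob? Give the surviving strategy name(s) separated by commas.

For Bob, Gamma strictly dominates Alpha on the remaining rows (A: 4>-1, B: 8>7, C: 10>1, D: 0>-2); eliminate Alpha.
Alice's strategy D is strictly dominated by C (Beta: 9>5, Gamma: 10>9, Delta: -2>-5) and is removed.
Bob's strategy Beta is strictly dominated by Gamma (A: 4>1, B: 8>1, C: 10>9) and is removed.
For Bob, Gamma strictly dominates Delta on the remaining rows (A: 4>-2, B: 8>-2, C: 10>4); eliminate Delta.
Row A is eliminated: C beats it against every remaining column (Gamma: 10>6).
For Alice, C strictly dominates B on the remaining columns (Gamma: 10>-5); eliminate B.
Among the remaining strategies, none is strictly dominated by another pure strategy of the same player, so the elimination stops.
Surviving strategies — Alice: {C}; Bob: {Gamma}.

Gamma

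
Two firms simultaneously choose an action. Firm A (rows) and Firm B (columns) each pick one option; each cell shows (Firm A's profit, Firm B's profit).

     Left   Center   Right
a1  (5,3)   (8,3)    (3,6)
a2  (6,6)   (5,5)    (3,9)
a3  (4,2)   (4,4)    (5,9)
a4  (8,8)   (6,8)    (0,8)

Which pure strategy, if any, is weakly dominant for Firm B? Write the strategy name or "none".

Right

Right vs Left: a1: 6>3, a2: 9>6, a3: 9>2, a4: 8=8.
Right vs Center: a1: 6>3, a2: 9>5, a3: 9>4, a4: 8=8.
Right is at least as good as every other strategy against every opponent action, so it is weakly dominant.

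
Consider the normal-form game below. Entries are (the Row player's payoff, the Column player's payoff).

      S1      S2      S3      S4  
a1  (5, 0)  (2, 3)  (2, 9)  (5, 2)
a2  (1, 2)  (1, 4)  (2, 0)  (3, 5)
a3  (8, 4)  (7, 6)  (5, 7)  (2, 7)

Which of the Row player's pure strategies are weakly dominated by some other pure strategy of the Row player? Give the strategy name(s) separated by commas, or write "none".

a1: no other strategy beats it everywhere (a2 at S1 (5>1); a3 at S4 (5>2)).
a2 is weakly dominated by a1 (S1: 5>1, S2: 2>1, S3: 2=2, S4: 5>3).
a3 is not dominated — it holds its own against a1 at S1 (8>5); a2 at S1 (8>1).

a2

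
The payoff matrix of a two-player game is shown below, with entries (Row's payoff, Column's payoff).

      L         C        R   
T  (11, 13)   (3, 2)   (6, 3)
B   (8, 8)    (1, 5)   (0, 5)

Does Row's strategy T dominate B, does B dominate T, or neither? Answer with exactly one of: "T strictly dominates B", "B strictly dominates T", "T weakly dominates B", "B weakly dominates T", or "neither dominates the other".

T strictly dominates B

T's payoffs vs B's, by Column's action — L: 11>8, C: 3>1, R: 6>0.
Every comparison favours T, so T strictly dominates B.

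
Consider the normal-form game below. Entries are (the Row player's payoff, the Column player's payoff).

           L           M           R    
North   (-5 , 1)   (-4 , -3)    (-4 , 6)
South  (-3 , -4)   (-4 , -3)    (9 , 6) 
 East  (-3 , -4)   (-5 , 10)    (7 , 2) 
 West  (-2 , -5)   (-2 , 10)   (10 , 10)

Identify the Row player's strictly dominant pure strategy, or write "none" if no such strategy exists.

West

West vs North: L: -2>-5, M: -2>-4, R: 10>-4.
West vs South: L: -2>-3, M: -2>-4, R: 10>9.
West vs East: L: -2>-3, M: -2>-5, R: 10>7.
West strictly beats every other strategy against every opponent action, so it is strictly dominant.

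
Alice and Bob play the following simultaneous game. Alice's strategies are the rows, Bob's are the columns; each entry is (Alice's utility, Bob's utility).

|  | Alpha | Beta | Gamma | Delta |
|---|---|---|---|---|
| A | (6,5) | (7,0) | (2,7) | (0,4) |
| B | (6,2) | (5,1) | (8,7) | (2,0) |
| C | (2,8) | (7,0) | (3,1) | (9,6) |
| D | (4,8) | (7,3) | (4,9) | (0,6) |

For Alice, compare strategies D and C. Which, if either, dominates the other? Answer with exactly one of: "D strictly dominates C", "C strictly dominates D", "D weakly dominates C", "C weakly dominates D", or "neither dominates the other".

Compare D to C across every action of Bob: Alpha: 4>2, Beta: 7=7, Gamma: 4>3, Delta: 0<9.
D does better at Alpha, Gamma but worse at Delta; neither strategy dominates the other.

neither dominates the other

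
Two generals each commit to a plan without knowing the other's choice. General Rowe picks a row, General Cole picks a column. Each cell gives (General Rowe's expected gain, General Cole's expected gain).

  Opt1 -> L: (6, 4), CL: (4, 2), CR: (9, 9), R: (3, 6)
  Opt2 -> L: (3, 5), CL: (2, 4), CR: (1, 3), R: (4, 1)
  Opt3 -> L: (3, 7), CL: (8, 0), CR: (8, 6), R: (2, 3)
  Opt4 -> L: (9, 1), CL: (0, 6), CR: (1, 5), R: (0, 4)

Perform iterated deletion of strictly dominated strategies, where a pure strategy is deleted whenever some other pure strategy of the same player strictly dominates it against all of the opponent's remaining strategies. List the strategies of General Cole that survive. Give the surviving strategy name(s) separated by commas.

L, CL, CR

Column R is eliminated: CR beats it against every remaining row (Opt1: 9>6, Opt2: 3>1, Opt3: 6>3, Opt4: 5>4).
Row Opt2 is eliminated: Opt1 beats it against every remaining column (L: 6>3, CL: 4>2, CR: 9>1).
Among the remaining strategies, none is strictly dominated by another pure strategy of the same player, so the elimination stops.
Surviving strategies — General Rowe: {Opt1, Opt3, Opt4}; General Cole: {L, CL, CR}.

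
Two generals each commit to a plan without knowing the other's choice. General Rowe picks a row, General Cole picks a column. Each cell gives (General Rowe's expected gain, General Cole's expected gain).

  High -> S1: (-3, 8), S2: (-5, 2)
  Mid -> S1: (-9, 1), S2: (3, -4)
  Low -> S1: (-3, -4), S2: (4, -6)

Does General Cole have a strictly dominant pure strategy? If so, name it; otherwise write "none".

S1

S1 vs S2: High: 8>2, Mid: 1>-4, Low: -4>-6.
S1 strictly beats every other strategy against every opponent action, so it is strictly dominant.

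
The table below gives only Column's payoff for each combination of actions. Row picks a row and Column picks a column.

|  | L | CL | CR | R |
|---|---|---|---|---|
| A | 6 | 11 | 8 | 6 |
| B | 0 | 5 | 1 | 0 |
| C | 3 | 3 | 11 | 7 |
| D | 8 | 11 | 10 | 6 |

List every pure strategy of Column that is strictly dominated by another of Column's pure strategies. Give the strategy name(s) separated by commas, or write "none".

L, R

L is strictly dominated by CR (A: 8>6, B: 1>0, C: 11>3, D: 10>8).
CL: no other strategy beats it everywhere (L at A (11>6); CR at A (11>8); R at A (11>6)).
Nothing dominates CR: L at A (8>6); CL at C (11>3); R at A (8>6).
R: dominated, since CR does at least as well everywhere (A: 8>6, B: 1>0, C: 11>7, D: 10>6).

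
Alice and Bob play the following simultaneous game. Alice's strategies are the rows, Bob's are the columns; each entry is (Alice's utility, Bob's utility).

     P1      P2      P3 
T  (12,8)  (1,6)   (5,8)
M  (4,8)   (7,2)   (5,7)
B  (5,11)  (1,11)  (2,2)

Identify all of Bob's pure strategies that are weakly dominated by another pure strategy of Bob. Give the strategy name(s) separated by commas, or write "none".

P2, P3

P1 is not dominated — it holds its own against P2 at T (8>6); P3 at M (8>7).
P1 weakly dominates P2 — T: 8>6, M: 8>2, B: 11=11.
P3: dominated, since P1 does at least as well everywhere (T: 8=8, M: 8>7, B: 11>2).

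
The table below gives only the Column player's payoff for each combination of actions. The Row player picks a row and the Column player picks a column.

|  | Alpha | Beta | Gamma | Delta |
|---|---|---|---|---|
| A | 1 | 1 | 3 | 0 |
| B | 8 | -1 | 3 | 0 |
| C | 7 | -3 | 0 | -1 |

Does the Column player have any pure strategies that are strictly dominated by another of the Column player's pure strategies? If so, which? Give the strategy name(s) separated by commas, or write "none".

Beta, Delta

Nothing dominates Alpha: Beta at A (1=1); Gamma at B (8>3); Delta at A (1>0).
Beta is strictly dominated by Gamma (A: 3>1, B: 3>-1, C: 0>-3).
Gamma is not dominated — it holds its own against Alpha at A (3>1); Beta at A (3>1); Delta at A (3>0).
Delta: dominated, since Alpha does at least as well everywhere (A: 1>0, B: 8>0, C: 7>-1).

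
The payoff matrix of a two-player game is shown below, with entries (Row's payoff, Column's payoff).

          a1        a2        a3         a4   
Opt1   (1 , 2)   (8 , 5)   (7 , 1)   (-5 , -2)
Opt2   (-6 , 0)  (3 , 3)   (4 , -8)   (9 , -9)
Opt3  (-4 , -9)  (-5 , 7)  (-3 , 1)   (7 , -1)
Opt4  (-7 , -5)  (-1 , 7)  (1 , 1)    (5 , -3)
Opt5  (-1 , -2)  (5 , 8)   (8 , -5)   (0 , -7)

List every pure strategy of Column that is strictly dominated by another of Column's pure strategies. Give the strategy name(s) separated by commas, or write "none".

a1, a3, a4

a2 strictly dominates a1 — Opt1: 5>2, Opt2: 3>0, Opt3: 7>-9, Opt4: 7>-5, Opt5: 8>-2.
a2 is not dominated — it holds its own against a1 at Opt1 (5>2); a3 at Opt1 (5>1); a4 at Opt1 (5>-2).
a3: dominated, since a2 does at least as well everywhere (Opt1: 5>1, Opt2: 3>-8, Opt3: 7>1, Opt4: 7>1, Opt5: 8>-5).
a4: dominated, since a2 does at least as well everywhere (Opt1: 5>-2, Opt2: 3>-9, Opt3: 7>-1, Opt4: 7>-3, Opt5: 8>-7).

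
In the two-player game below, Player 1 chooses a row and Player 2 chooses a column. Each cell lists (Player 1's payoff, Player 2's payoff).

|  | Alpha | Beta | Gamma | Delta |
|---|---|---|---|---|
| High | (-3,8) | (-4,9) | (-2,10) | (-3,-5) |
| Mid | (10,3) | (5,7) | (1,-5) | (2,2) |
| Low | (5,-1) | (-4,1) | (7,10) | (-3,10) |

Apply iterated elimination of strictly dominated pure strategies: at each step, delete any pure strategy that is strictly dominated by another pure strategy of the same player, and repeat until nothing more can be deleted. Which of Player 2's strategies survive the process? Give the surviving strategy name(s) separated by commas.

Player 1's strategy High is strictly dominated by Mid (Alpha: 10>-3, Beta: 5>-4, Gamma: 1>-2, Delta: 2>-3) and is removed.
Column Alpha is eliminated: Beta beats it against every remaining row (Mid: 7>3, Low: 1>-1).
Among the remaining strategies, none is strictly dominated by another pure strategy of the same player, so the elimination stops.
Surviving strategies — Player 1: {Mid, Low}; Player 2: {Beta, Gamma, Delta}.

Beta, Gamma, Delta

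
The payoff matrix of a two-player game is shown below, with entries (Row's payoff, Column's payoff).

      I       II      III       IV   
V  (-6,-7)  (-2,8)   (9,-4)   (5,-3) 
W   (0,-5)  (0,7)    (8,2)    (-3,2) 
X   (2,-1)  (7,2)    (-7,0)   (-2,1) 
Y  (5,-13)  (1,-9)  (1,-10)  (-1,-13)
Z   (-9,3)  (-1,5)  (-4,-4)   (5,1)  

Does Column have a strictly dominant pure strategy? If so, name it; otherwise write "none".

II

II vs I: V: 8>-7, W: 7>-5, X: 2>-1, Y: -9>-13, Z: 5>3.
II vs III: V: 8>-4, W: 7>2, X: 2>0, Y: -9>-10, Z: 5>-4.
II vs IV: V: 8>-3, W: 7>2, X: 2>1, Y: -9>-13, Z: 5>1.
II strictly beats every other strategy against every opponent action, so it is strictly dominant.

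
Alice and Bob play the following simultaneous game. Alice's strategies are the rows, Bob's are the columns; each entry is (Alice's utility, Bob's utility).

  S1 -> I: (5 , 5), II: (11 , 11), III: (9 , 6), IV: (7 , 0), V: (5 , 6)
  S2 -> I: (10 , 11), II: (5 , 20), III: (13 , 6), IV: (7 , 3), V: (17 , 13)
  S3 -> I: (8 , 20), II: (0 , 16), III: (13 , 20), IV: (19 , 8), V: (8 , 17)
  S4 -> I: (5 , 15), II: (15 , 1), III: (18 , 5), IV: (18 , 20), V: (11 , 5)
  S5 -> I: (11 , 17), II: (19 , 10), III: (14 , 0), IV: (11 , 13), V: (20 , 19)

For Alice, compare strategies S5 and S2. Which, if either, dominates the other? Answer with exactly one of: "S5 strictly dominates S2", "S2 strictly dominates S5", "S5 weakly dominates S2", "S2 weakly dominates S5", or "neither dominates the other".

S5 strictly dominates S2

S5's payoffs vs S2's, by Bob's action — I: 11>10, II: 19>5, III: 14>13, IV: 11>7, V: 20>17.
Every comparison favours S5, so S5 strictly dominates S2.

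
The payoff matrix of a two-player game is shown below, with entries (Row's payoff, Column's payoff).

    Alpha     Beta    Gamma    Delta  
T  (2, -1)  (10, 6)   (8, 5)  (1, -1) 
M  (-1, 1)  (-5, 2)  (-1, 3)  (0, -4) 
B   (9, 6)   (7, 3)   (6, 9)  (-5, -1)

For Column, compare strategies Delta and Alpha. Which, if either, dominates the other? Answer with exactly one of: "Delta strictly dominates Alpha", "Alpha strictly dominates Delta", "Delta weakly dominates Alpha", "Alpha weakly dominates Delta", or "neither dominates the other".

Compare Delta to Alpha across each choice by Row: T: -1=-1, M: -4<1, B: -1<6.
Alpha is at least as good everywhere and strictly better somewhere (tied at T), so Alpha weakly dominates Delta.

Alpha weakly dominates Delta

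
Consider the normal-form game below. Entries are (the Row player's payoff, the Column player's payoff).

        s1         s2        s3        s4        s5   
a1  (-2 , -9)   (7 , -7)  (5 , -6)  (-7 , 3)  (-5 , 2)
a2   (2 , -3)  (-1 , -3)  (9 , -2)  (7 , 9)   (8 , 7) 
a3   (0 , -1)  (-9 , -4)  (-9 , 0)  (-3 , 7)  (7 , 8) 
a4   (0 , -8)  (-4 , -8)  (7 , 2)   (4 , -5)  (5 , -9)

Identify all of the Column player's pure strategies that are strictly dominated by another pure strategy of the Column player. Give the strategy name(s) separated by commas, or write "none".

s3 strictly dominates s1 — a1: -6>-9, a2: -2>-3, a3: 0>-1, a4: 2>-8.
s2: dominated, since s3 does at least as well everywhere (a1: -6>-7, a2: -2>-3, a3: 0>-4, a4: 2>-8).
Nothing dominates s3: s1 at a1 (-6>-9); s2 at a1 (-6>-7); s4 at a4 (2>-5); s5 at a4 (2>-9).
s4 is not dominated — it holds its own against s1 at a1 (3>-9); s2 at a1 (3>-7); s3 at a1 (3>-6); s5 at a1 (3>2).
s5 is not dominated — it holds its own against s1 at a1 (2>-9); s2 at a1 (2>-7); s3 at a1 (2>-6); s4 at a3 (8>7).

s1, s2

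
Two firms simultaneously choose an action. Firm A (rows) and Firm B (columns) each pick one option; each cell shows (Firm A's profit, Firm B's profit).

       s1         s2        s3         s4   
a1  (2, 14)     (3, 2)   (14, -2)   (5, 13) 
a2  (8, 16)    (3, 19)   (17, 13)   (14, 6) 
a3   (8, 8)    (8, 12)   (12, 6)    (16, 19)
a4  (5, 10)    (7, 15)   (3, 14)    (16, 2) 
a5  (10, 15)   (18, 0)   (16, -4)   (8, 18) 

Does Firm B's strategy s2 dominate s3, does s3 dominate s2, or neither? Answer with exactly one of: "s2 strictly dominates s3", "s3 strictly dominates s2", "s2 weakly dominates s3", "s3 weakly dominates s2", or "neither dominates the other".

s2's payoffs vs s3's, by Firm A's action — a1: 2>-2, a2: 19>13, a3: 12>6, a4: 15>14, a5: 0>-4.
s2 gives a strictly higher payoff against each choice by Firm A, so s2 strictly dominates s3.

s2 strictly dominates s3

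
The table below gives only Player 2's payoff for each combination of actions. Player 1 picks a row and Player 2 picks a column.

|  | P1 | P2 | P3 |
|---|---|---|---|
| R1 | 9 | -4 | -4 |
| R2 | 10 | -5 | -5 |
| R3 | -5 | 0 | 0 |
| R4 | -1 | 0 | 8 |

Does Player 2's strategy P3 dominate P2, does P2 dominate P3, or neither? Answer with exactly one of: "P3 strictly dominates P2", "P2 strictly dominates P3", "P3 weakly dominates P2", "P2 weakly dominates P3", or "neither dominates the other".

Compare P3 to P2 across every action of Player 1: R1: -4=-4, R2: -5=-5, R3: 0=0, R4: 8>0.
P3 is at least as good everywhere and strictly better somewhere (tied only at R1, R2, R3), so P3 weakly but not strictly dominates P2.

P3 weakly dominates P2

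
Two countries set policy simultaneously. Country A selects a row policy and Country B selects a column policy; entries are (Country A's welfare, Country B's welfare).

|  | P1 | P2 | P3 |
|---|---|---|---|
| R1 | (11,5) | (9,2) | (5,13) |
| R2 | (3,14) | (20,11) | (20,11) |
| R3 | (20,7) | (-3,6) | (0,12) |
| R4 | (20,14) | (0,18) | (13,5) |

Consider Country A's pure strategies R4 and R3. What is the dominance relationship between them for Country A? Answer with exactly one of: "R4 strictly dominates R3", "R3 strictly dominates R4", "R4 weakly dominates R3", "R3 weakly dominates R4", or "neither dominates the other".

R4 weakly dominates R3

R4's payoffs vs R3's, by Country B's action — P1: 20=20, P2: 0>-3, P3: 13>0.
R4 is at least as good everywhere and strictly better somewhere (tied only at P1), so R4 weakly but not strictly dominates R3.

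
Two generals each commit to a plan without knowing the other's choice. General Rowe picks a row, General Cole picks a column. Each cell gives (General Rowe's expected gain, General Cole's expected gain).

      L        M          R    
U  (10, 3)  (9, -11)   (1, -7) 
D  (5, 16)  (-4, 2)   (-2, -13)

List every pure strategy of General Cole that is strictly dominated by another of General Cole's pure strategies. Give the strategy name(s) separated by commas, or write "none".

M, R

L: no other strategy beats it everywhere (M at U (3>-11); R at U (3>-7)).
M is strictly dominated by L (U: 3>-11, D: 16>2).
R: dominated, since L does at least as well everywhere (U: 3>-7, D: 16>-13).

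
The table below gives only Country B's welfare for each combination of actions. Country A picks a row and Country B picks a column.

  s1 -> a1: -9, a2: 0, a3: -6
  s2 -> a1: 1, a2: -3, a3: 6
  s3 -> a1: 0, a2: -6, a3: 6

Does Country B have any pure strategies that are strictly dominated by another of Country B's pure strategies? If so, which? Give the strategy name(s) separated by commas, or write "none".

a1: dominated, since a3 does at least as well everywhere (s1: -6>-9, s2: 6>1, s3: 6>0).
a2: no other strategy beats it everywhere (a1 at s1 (0>-9); a3 at s1 (0>-6)).
a3: no other strategy beats it everywhere (a1 at s1 (-6>-9); a2 at s2 (6>-3)).

a1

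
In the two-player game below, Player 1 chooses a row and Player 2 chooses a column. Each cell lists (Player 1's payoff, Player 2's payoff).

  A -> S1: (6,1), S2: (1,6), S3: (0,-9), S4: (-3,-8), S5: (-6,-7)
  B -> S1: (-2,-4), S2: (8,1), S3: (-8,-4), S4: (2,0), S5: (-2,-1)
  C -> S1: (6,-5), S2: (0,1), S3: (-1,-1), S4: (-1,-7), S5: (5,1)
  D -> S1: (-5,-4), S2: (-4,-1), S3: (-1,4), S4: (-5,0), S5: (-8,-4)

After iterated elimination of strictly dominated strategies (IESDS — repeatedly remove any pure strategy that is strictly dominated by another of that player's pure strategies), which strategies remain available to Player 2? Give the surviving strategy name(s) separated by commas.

S2, S5

Player 1's strategy D is strictly dominated by A (S1: 6>-5, S2: 1>-4, S3: 0>-1, S4: -3>-5, S5: -6>-8) and is removed.
For Player 2, S2 strictly dominates S1 on the remaining rows (A: 6>1, B: 1>-4, C: 1>-5); eliminate S1.
Player 2's strategy S3 is strictly dominated by S2 (A: 6>-9, B: 1>-4, C: 1>-1) and is removed.
Player 1's strategy A is strictly dominated by B (S2: 8>1, S4: 2>-3, S5: -2>-6) and is removed.
Column S4 is eliminated: S2 beats it against every remaining row (B: 1>0, C: 1>-7).
Among the remaining strategies, none is strictly dominated by another pure strategy of the same player, so the elimination stops.
Surviving strategies — Player 1: {B, C}; Player 2: {S2, S5}.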